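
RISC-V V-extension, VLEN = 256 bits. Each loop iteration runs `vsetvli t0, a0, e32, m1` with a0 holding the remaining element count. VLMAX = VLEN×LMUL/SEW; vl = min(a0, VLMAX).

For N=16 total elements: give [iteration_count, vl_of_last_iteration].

[iterations, last_vl] = [2, 8]

VLMAX = (256 × 1) / 32 = 8 lanes
N=16: ⌈16/8⌉ = 2 iters; last vl = 16 − 1×8 = 8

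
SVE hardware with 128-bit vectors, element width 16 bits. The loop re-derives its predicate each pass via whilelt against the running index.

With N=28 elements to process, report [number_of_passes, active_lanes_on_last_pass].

[iterations, last_vl] = [4, 4]

register lanes = 128/16 = 8
N=28: ⌈28/8⌉ = 4 iters; last vl = 28 − 3×8 = 4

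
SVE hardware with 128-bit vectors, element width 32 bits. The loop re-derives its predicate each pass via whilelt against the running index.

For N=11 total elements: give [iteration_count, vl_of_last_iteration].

register lanes = 128/32 = 4
11 elements at 4/iter → 3 passes, remainder 3 on the last

[iterations, last_vl] = [3, 3]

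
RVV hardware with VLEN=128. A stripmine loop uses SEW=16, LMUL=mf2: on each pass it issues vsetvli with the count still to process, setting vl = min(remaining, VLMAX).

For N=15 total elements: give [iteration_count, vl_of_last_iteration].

[iterations, last_vl] = [4, 3]

VLMAX = VLEN×LMUL/SEW = 128×1/2/16 = 4
N=15: ⌈15/4⌉ = 4 iters; last vl = 15 − 3×4 = 3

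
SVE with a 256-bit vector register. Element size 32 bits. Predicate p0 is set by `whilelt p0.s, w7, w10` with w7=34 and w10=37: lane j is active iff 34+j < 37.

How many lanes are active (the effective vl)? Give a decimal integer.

256-bit reg / 32-bit elem → 8 lanes
active while 34+j < 37, i.e. j ∈ [0,3) capped at 8 ⇒ 3

vl = 3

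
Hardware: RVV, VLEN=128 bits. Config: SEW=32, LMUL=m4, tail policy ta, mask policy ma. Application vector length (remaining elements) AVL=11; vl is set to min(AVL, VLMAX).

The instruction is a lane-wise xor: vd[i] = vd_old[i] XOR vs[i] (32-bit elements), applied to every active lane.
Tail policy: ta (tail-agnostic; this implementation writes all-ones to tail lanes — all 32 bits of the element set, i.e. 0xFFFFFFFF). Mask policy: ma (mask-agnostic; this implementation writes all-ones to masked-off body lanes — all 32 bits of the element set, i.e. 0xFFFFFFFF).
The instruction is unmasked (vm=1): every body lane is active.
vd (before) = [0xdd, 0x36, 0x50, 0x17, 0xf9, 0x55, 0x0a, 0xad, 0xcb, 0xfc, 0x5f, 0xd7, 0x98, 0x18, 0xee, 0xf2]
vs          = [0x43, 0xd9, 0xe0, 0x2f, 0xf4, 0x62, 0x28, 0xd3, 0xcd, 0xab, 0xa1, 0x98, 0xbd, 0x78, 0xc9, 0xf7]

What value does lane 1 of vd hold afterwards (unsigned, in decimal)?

VLMAX = (128 × 4) / 32 = 16 lanes
vl = min(AVL, VLMAX) = min(11, 16) = 11
[0] xor(0xdd,0x43) = 0x9e
[1] xor(0x36,0xd9) = 0xef
[2] xor(0x50,0xe0) = 0xb0
[3] xor(0x17,0x2f) = 0x38
[4] xor(0xf9,0xf4) = 0x0d
[5] xor(0x55,0x62) = 0x37
[6] xor(0x0a,0x28) = 0x22
[7] xor(0xad,0xd3) = 0x7e
[8] xor(0xcb,0xcd) = 0x06
[9] xor(0xfc,0xab) = 0x57
[10] xor(0x5f,0xa1) = 0xfe
[11] tail/ones = 0xffffffff
[12] tail/ones = 0xffffffff
[13] tail/ones = 0xffffffff
[14] tail/ones = 0xffffffff
[15] tail/ones = 0xffffffff

vd[1] = 239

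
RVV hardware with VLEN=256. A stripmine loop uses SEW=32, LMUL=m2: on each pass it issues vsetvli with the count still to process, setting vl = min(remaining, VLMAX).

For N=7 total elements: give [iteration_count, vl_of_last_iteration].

[iterations, last_vl] = [1, 7]

lanes per group: 256·2/32 = 16
iterations = ceil(7/16) = 1; final-pass vl = 7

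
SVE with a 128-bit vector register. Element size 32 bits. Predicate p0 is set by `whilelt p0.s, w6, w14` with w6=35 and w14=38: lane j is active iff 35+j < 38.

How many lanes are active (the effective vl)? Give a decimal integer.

128-bit reg / 32-bit elem → 4 lanes
p0[j] = (35+j < 38); true for j=0..2 → 3 lanes set

vl = 3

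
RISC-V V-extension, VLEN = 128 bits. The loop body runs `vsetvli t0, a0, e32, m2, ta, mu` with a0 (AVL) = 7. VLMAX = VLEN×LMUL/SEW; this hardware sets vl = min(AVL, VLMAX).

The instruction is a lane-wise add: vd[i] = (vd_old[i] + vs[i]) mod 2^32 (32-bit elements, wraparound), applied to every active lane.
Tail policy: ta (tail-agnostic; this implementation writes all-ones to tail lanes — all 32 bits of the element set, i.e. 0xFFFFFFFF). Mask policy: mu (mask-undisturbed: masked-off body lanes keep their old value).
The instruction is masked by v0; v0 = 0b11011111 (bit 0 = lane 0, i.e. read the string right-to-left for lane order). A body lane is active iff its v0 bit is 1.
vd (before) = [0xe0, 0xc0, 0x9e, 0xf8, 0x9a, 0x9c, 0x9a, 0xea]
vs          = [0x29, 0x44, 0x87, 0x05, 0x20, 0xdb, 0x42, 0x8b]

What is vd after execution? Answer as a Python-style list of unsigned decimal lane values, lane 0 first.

vd = [265, 260, 293, 253, 186, 156, 220, 4294967295]

VLMAX = (128 × 2) / 32 = 8 lanes
AVL=7 ≤ VLMAX=8, so vl = 7
[0] add(0xe0,0x29) = 0x109
[1] add(0xc0,0x44) = 0x104
[2] add(0x9e,0x87) = 0x125
[3] add(0xf8,0x05) = 0xfd
[4] add(0x9a,0x20) = 0xba
[5] mask-off/keep = 0x9c
[6] add(0x9a,0x42) = 0xdc
[7] tail/ones = 0xffffffff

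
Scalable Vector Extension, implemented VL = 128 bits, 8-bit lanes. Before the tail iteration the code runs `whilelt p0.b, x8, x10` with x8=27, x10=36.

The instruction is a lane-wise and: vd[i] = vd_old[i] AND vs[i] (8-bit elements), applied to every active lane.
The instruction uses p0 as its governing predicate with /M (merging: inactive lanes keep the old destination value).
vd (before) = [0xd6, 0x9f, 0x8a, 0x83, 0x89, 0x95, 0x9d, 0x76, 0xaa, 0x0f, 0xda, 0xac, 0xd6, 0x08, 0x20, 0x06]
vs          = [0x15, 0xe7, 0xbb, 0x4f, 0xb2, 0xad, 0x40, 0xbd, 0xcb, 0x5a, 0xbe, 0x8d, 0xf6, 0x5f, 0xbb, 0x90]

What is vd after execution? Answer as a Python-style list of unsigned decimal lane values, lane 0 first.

vd = [20, 135, 138, 3, 128, 133, 0, 52, 138, 15, 218, 172, 214, 8, 32, 6]

lane count: 128 div 8 = 16
p0[j] = (27+j < 36); true for j=0..8 → 9 lanes set
lane  0: and(0xd6,0x15) ⇒ 0x14
lane  1: and(0x9f,0xe7) ⇒ 0x87
lane  2: and(0x8a,0xbb) ⇒ 0x8a
lane  3: and(0x83,0x4f) ⇒ 0x03
lane  4: and(0x89,0xb2) ⇒ 0x80
lane  5: and(0x95,0xad) ⇒ 0x85
lane  6: and(0x9d,0x40) ⇒ 0x00
lane  7: and(0x76,0xbd) ⇒ 0x34
lane  8: and(0xaa,0xcb) ⇒ 0x8a
lane  9: tail/keep ⇒ 0x0f
lane 10: tail/keep ⇒ 0xda
lane 11: tail/keep ⇒ 0xac
lane 12: tail/keep ⇒ 0xd6
lane 13: tail/keep ⇒ 0x08
lane 14: tail/keep ⇒ 0x20
lane 15: tail/keep ⇒ 0x06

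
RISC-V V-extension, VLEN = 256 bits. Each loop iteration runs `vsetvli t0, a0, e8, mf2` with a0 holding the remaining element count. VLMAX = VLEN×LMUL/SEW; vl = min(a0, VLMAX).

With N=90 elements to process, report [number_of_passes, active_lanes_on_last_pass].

[iterations, last_vl] = [6, 10]

VLMAX = VLEN×LMUL/SEW = 256×1/2/8 = 16
90 elements at 16/iter → 6 passes, remainder 10 on the last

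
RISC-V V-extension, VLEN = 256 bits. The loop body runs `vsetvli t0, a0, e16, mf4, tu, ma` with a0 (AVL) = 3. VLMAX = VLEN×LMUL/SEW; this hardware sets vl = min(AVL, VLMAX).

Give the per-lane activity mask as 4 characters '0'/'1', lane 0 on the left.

predicate = 1110

VLMAX = (256 × 1/4) / 16 = 4 lanes
AVL=3 ≤ VLMAX=4, so vl = 3
bits (lane 0 leftmost): 1110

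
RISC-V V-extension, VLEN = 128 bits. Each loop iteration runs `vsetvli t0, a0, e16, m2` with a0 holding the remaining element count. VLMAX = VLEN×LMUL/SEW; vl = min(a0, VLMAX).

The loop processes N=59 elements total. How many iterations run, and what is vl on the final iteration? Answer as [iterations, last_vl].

lanes per group: 128·2/16 = 16
59 elements at 16/iter → 4 passes, remainder 11 on the last

[iterations, last_vl] = [4, 11]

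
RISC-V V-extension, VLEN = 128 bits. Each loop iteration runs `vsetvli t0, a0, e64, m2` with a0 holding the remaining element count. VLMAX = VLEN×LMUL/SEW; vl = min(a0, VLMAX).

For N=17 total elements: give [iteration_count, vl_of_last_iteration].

VLMAX = (128 × 2) / 64 = 4 lanes
iterations = ceil(17/4) = 5; final-pass vl = 1

[iterations, last_vl] = [5, 1]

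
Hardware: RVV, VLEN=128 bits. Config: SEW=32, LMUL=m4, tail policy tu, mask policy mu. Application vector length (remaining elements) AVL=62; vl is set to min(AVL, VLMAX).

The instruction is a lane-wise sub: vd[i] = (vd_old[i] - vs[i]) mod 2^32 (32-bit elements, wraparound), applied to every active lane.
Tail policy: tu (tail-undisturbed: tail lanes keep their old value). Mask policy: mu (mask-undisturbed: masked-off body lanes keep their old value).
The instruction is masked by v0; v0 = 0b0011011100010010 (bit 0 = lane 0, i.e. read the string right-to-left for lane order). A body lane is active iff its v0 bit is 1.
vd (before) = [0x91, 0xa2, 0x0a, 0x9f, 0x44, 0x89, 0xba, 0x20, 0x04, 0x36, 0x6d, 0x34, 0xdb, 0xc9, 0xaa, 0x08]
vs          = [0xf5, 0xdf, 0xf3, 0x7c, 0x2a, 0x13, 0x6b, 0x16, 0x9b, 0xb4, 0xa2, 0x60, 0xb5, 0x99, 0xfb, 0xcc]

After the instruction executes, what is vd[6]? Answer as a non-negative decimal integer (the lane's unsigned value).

lanes per group: 128·4/32 = 16
AVL=62 > VLMAX=16, so vl = 16
lane  0: mask-off/keep ⇒ 0x91
lane  1: sub(0xa2,0xdf) ⇒ 0xffffffc3
lane  2: mask-off/keep ⇒ 0x0a
lane  3: mask-off/keep ⇒ 0x9f
lane  4: sub(0x44,0x2a) ⇒ 0x1a
lane  5: mask-off/keep ⇒ 0x89
lane  6: mask-off/keep ⇒ 0xba
lane  7: mask-off/keep ⇒ 0x20
lane  8: sub(0x04,0x9b) ⇒ 0xffffff69
lane  9: sub(0x36,0xb4) ⇒ 0xffffff82
lane 10: sub(0x6d,0xa2) ⇒ 0xffffffcb
lane 11: mask-off/keep ⇒ 0x34
lane 12: sub(0xdb,0xb5) ⇒ 0x26
lane 13: sub(0xc9,0x99) ⇒ 0x30
lane 14: mask-off/keep ⇒ 0xaa
lane 15: mask-off/keep ⇒ 0x08

vd[6] = 186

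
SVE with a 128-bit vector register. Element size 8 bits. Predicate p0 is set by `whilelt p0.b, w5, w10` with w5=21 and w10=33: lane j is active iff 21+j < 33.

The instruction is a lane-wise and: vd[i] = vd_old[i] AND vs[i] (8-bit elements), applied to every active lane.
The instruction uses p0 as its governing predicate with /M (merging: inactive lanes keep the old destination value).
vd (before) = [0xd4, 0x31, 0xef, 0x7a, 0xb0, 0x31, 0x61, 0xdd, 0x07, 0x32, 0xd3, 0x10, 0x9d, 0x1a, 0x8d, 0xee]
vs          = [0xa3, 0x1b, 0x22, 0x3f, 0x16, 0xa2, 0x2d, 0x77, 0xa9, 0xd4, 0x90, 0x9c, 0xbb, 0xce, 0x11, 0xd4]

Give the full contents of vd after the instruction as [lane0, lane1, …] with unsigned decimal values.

register lanes = 128/8 = 16
whilelt: lane j active iff 21+j < 33 → j < 12 → 12 active
vd[0] and(0xd4,0xa3) -> 0x80
vd[1] and(0x31,0x1b) -> 0x11
vd[2] and(0xef,0x22) -> 0x22
vd[3] and(0x7a,0x3f) -> 0x3a
vd[4] and(0xb0,0x16) -> 0x10
vd[5] and(0x31,0xa2) -> 0x20
vd[6] and(0x61,0x2d) -> 0x21
vd[7] and(0xdd,0x77) -> 0x55
vd[8] and(0x07,0xa9) -> 0x01
vd[9] and(0x32,0xd4) -> 0x10
vd[10] and(0xd3,0x90) -> 0x90
vd[11] and(0x10,0x9c) -> 0x10
vd[12] tail/keep -> 0x9d
vd[13] tail/keep -> 0x1a
vd[14] tail/keep -> 0x8d
vd[15] tail/keep -> 0xee

vd = [128, 17, 34, 58, 16, 32, 33, 85, 1, 16, 144, 16, 157, 26, 141, 238]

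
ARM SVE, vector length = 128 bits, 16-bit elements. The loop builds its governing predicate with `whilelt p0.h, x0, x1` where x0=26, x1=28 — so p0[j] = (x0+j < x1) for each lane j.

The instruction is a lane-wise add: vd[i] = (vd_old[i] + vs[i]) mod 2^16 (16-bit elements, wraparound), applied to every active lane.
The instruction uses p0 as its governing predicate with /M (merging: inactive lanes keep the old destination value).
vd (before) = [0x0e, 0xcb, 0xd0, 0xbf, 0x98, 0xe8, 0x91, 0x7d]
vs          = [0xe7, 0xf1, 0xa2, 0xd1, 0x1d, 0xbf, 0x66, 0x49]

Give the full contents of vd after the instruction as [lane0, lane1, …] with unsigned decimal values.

lane count: 128 div 16 = 8
active while 26+j < 28, i.e. j ∈ [0,2) capped at 8 ⇒ 2
  i=0: add(0x0e,0xe7) → 245
  i=1: add(0xcb,0xf1) → 444
  i=2: tail/keep → 208
  i=3: tail/keep → 191
  i=4: tail/keep → 152
  i=5: tail/keep → 232
  i=6: tail/keep → 145
  i=7: tail/keep → 125

vd = [245, 444, 208, 191, 152, 232, 145, 125]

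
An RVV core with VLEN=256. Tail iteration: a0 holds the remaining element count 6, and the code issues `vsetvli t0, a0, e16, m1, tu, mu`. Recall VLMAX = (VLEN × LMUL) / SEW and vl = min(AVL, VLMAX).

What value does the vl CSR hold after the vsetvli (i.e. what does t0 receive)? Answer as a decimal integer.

vl = 6

VLMAX = VLEN×LMUL/SEW = 256×1/16 = 16
vl ← min(6, 16) = 6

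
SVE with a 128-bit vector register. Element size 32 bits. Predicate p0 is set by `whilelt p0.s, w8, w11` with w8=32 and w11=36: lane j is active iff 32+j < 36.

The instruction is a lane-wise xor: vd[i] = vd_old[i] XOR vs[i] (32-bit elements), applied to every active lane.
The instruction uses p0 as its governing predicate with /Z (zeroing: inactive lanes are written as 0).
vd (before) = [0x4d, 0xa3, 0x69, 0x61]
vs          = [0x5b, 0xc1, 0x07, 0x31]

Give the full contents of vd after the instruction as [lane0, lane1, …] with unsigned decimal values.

128-bit reg / 32-bit elem → 4 lanes
p0[j] = (32+j < 36); true for j=0..3 → 4 lanes set
lane  0: xor(0x4d,0x5b) ⇒ 0x16
lane  1: xor(0xa3,0xc1) ⇒ 0x62
lane  2: xor(0x69,0x07) ⇒ 0x6e
lane  3: xor(0x61,0x31) ⇒ 0x50

vd = [22, 98, 110, 80]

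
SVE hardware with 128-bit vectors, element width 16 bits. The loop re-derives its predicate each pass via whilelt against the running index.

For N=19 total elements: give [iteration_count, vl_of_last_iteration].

[iterations, last_vl] = [3, 3]

lane count: 128 div 16 = 8
19 elements at 8/iter → 3 passes, remainder 3 on the last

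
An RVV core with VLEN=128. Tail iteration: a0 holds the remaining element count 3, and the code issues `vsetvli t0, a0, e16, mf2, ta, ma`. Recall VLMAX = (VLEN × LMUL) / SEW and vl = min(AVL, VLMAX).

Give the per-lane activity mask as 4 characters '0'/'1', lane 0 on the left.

predicate = 1110

lanes per group: 128·1/2/16 = 4
vl ← min(3, 4) = 3
bits (lane 0 leftmost): 1110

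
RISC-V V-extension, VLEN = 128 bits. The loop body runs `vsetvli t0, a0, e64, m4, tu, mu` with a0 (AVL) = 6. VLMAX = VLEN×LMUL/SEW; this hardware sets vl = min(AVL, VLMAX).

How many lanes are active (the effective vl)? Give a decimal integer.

vl = 6

lanes per group: 128·4/64 = 8
vl = min(AVL, VLMAX) = min(6, 8) = 6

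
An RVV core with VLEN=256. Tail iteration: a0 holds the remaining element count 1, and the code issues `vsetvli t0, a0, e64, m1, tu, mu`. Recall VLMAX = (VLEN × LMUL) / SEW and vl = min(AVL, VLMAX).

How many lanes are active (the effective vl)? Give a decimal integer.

lanes per group: 256·1/64 = 4
vl ← min(1, 4) = 1

vl = 1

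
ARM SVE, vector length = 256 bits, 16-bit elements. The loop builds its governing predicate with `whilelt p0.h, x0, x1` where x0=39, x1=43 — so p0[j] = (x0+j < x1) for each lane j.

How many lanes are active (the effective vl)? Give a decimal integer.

vl = 4

lane count: 256 div 16 = 16
whilelt: lane j active iff 39+j < 43 → j < 4 → 4 active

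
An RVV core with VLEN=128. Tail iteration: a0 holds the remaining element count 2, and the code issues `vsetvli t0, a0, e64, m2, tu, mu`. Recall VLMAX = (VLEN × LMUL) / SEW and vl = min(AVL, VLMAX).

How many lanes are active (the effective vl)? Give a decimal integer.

lanes per group: 128·2/64 = 4
vl ← min(2, 4) = 2

vl = 2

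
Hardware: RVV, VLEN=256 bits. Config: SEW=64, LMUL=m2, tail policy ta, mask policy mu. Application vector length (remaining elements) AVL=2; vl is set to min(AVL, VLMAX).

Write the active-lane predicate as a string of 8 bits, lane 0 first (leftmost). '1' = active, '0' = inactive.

lanes per group: 256·2/64 = 8
AVL=2 ≤ VLMAX=8, so vl = 2
bits (lane 0 leftmost): 11000000

predicate = 11000000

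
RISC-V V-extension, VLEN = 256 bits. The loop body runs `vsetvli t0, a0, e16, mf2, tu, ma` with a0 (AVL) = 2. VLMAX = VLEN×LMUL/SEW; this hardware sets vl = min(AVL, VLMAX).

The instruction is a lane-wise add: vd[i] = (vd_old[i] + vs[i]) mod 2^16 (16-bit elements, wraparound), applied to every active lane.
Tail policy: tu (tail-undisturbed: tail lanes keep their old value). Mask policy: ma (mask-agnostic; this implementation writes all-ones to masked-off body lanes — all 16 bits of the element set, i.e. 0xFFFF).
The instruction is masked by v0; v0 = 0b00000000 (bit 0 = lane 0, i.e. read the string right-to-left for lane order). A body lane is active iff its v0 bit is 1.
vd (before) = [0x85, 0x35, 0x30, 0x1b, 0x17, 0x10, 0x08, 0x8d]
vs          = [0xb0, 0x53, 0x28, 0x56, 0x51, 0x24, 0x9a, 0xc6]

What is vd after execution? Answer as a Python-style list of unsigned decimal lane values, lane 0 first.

VLMAX = (256 × 1/2) / 16 = 8 lanes
AVL=2 ≤ VLMAX=8, so vl = 2
lane  0: mask-off/ones ⇒ 0xffff
lane  1: mask-off/ones ⇒ 0xffff
lane  2: tail/keep ⇒ 0x30
lane  3: tail/keep ⇒ 0x1b
lane  4: tail/keep ⇒ 0x17
lane  5: tail/keep ⇒ 0x10
lane  6: tail/keep ⇒ 0x08
lane  7: tail/keep ⇒ 0x8d

vd = [65535, 65535, 48, 27, 23, 16, 8, 141]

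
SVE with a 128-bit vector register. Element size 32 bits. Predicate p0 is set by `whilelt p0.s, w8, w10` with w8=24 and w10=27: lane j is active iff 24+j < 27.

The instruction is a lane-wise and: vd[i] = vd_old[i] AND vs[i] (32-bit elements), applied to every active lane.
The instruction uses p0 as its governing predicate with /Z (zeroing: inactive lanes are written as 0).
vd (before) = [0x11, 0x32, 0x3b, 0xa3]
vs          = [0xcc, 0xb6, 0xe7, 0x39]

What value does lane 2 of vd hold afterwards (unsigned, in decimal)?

vd[2] = 35

lane count: 128 div 32 = 4
p0[j] = (24+j < 27); true for j=0..2 → 3 lanes set
[0] and(0x11,0xcc) = 0x00
[1] and(0x32,0xb6) = 0x32
[2] and(0x3b,0xe7) = 0x23
[3] tail/zero = 0x00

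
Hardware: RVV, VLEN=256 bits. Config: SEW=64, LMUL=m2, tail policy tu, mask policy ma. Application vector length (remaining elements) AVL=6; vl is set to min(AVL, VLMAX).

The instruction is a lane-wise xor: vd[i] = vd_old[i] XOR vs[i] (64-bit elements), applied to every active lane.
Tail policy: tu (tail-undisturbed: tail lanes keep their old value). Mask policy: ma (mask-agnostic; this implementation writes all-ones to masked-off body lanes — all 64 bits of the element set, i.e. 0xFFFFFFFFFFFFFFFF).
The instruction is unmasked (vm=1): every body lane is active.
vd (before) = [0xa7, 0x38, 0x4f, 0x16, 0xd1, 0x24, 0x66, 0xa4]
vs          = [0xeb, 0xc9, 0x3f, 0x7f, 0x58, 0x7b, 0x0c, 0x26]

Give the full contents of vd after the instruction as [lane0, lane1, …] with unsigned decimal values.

lanes per group: 256·2/64 = 8
vl = min(AVL, VLMAX) = min(6, 8) = 6
lane  0: xor(0xa7,0xeb) ⇒ 0x4c
lane  1: xor(0x38,0xc9) ⇒ 0xf1
lane  2: xor(0x4f,0x3f) ⇒ 0x70
lane  3: xor(0x16,0x7f) ⇒ 0x69
lane  4: xor(0xd1,0x58) ⇒ 0x89
lane  5: xor(0x24,0x7b) ⇒ 0x5f
lane  6: tail/keep ⇒ 0x66
lane  7: tail/keep ⇒ 0xa4

vd = [76, 241, 112, 105, 137, 95, 102, 164]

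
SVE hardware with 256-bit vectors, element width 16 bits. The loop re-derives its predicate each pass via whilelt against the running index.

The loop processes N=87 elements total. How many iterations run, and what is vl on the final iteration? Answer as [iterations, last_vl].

register lanes = 256/16 = 16
87 elements at 16/iter → 6 passes, remainder 7 on the last

[iterations, last_vl] = [6, 7]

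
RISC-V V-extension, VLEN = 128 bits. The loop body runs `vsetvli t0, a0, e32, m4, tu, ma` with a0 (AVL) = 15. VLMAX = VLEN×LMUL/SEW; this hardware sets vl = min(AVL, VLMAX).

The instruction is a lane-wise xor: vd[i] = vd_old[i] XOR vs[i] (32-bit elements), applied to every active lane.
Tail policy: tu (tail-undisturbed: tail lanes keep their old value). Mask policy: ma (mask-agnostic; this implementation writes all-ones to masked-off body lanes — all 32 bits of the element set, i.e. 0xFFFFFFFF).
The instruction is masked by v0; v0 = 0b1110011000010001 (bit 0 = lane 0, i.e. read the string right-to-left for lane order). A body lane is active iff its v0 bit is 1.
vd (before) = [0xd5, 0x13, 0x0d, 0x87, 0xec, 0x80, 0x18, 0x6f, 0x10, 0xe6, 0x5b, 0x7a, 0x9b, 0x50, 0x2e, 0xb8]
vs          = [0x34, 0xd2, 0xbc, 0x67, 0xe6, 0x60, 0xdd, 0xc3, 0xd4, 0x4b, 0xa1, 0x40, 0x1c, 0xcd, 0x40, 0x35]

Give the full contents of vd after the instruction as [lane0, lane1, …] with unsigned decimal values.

vd = [225, 4294967295, 4294967295, 4294967295, 10, 4294967295, 4294967295, 4294967295, 4294967295, 173, 250, 4294967295, 4294967295, 157, 110, 184]

VLMAX = (128 × 4) / 32 = 16 lanes
vl = min(AVL, VLMAX) = min(15, 16) = 15
  i=0: xor(0xd5,0x34) → 225
  i=1: mask-off/ones → 4294967295
  i=2: mask-off/ones → 4294967295
  i=3: mask-off/ones → 4294967295
  i=4: xor(0xec,0xe6) → 10
  i=5: mask-off/ones → 4294967295
  i=6: mask-off/ones → 4294967295
  i=7: mask-off/ones → 4294967295
  i=8: mask-off/ones → 4294967295
  i=9: xor(0xe6,0x4b) → 173
  i=10: xor(0x5b,0xa1) → 250
  i=11: mask-off/ones → 4294967295
  i=12: mask-off/ones → 4294967295
  i=13: xor(0x50,0xcd) → 157
  i=14: xor(0x2e,0x40) → 110
  i=15: tail/keep → 184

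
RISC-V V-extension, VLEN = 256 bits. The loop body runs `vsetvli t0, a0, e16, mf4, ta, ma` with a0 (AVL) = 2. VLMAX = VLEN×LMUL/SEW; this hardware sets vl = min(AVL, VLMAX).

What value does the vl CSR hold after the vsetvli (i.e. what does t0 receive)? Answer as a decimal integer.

vl = 2

lanes per group: 256·1/4/16 = 4
vl ← min(2, 4) = 2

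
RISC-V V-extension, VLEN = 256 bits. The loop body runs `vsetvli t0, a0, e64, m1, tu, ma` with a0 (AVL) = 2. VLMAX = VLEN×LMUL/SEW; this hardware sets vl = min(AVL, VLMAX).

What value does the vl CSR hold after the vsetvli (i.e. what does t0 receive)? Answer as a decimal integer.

lanes per group: 256·1/64 = 4
vl = min(AVL, VLMAX) = min(2, 4) = 2

vl = 2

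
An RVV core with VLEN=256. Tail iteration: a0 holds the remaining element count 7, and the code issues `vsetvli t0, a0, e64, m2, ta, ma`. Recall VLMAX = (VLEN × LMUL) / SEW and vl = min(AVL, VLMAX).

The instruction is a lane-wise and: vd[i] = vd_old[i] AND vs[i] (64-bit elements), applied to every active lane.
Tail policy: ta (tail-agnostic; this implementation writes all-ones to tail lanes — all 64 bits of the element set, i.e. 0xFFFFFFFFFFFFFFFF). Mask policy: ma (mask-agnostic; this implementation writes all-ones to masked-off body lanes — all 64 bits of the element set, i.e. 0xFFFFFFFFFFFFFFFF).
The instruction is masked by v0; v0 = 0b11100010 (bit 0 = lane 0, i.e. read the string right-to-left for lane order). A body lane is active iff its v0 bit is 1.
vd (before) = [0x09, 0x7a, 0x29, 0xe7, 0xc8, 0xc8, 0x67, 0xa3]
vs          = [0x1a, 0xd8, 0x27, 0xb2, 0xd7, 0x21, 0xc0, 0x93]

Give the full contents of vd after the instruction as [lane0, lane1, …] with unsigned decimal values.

lanes per group: 256·2/64 = 8
AVL=7 ≤ VLMAX=8, so vl = 7
vd[0] mask-off/ones -> 0xffffffffffffffff
vd[1] and(0x7a,0xd8) -> 0x58
vd[2] mask-off/ones -> 0xffffffffffffffff
vd[3] mask-off/ones -> 0xffffffffffffffff
vd[4] mask-off/ones -> 0xffffffffffffffff
vd[5] and(0xc8,0x21) -> 0x00
vd[6] and(0x67,0xc0) -> 0x40
vd[7] tail/ones -> 0xffffffffffffffff

vd = [18446744073709551615, 88, 18446744073709551615, 18446744073709551615, 18446744073709551615, 0, 64, 18446744073709551615]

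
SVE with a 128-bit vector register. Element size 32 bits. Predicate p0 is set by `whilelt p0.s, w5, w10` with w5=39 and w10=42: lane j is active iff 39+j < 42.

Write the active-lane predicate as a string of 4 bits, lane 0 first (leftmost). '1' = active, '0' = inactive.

predicate = 1110

lane count: 128 div 32 = 4
p0[j] = (39+j < 42); true for j=0..2 → 3 lanes set
bits (lane 0 leftmost): 1110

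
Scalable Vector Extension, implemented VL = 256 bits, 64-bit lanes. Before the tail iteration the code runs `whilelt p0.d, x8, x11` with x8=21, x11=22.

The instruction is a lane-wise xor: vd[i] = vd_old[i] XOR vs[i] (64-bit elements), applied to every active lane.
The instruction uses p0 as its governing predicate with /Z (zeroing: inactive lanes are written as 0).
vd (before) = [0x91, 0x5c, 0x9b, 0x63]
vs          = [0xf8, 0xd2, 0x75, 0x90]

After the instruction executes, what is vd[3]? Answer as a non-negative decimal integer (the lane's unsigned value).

vd[3] = 0

register lanes = 256/64 = 4
active while 21+j < 22, i.e. j ∈ [0,1) capped at 4 ⇒ 1
lane  0: xor(0x91,0xf8) ⇒ 0x69
lane  1: tail/zero ⇒ 0x00
lane  2: tail/zero ⇒ 0x00
lane  3: tail/zero ⇒ 0x00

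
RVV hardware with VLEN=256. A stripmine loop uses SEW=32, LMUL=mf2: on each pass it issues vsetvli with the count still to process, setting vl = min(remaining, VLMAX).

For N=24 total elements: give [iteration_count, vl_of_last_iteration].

[iterations, last_vl] = [6, 4]

VLMAX = VLEN×LMUL/SEW = 256×1/2/32 = 4
N=24: ⌈24/4⌉ = 6 iters; last vl = 24 − 5×4 = 4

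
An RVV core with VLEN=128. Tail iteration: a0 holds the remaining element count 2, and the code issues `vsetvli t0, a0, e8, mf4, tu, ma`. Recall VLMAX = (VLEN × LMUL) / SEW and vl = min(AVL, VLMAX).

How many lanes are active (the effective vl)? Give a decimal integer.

vl = 2

lanes per group: 128·1/4/8 = 4
AVL=2 ≤ VLMAX=4, so vl = 2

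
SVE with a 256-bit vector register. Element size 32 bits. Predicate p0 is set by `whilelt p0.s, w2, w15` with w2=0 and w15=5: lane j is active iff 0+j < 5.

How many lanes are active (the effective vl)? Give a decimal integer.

256-bit reg / 32-bit elem → 8 lanes
p0[j] = (0+j < 5); true for j=0..4 → 5 lanes set

vl = 5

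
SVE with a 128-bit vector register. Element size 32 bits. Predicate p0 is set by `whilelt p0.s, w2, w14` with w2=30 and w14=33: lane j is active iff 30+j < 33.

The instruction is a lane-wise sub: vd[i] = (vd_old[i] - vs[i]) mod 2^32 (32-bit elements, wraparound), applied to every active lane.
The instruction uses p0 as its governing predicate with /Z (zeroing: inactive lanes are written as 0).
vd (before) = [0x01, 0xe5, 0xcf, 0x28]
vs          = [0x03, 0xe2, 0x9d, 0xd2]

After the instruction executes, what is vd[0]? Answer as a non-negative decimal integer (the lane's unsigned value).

lane count: 128 div 32 = 4
p0[j] = (30+j < 33); true for j=0..2 → 3 lanes set
  i=0: sub(0x01,0x03) → 4294967294
  i=1: sub(0xe5,0xe2) → 3
  i=2: sub(0xcf,0x9d) → 50
  i=3: tail/zero → 0

vd[0] = 4294967294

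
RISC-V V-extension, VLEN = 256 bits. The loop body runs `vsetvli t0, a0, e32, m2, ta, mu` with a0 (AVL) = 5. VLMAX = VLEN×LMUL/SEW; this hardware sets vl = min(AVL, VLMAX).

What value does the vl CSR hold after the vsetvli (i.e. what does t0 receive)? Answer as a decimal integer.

VLMAX = (256 × 2) / 32 = 16 lanes
vl = min(AVL, VLMAX) = min(5, 16) = 5

vl = 5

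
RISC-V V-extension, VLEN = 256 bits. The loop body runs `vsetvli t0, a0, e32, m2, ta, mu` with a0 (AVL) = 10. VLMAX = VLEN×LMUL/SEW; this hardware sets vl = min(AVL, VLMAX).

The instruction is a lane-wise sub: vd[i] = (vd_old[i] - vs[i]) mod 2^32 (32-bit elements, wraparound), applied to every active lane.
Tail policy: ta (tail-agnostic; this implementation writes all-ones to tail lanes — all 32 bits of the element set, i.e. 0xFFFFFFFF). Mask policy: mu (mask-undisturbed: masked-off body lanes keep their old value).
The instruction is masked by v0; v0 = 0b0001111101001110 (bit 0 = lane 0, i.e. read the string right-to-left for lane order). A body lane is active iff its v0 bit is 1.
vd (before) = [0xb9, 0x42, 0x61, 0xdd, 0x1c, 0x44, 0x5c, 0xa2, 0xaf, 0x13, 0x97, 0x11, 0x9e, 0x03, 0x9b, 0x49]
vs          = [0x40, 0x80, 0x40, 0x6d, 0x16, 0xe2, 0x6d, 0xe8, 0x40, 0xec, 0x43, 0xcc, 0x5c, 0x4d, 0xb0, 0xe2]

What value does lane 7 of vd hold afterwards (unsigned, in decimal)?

vd[7] = 162

VLMAX = (256 × 2) / 32 = 16 lanes
vl ← min(10, 16) = 10
[0] mask-off/keep = 0xb9
[1] sub(0x42,0x80) = 0xffffffc2
[2] sub(0x61,0x40) = 0x21
[3] sub(0xdd,0x6d) = 0x70
[4] mask-off/keep = 0x1c
[5] mask-off/keep = 0x44
[6] sub(0x5c,0x6d) = 0xffffffef
[7] mask-off/keep = 0xa2
[8] sub(0xaf,0x40) = 0x6f
[9] sub(0x13,0xec) = 0xffffff27
[10] tail/ones = 0xffffffff
[11] tail/ones = 0xffffffff
[12] tail/ones = 0xffffffff
[13] tail/ones = 0xffffffff
[14] tail/ones = 0xffffffff
[15] tail/ones = 0xffffffff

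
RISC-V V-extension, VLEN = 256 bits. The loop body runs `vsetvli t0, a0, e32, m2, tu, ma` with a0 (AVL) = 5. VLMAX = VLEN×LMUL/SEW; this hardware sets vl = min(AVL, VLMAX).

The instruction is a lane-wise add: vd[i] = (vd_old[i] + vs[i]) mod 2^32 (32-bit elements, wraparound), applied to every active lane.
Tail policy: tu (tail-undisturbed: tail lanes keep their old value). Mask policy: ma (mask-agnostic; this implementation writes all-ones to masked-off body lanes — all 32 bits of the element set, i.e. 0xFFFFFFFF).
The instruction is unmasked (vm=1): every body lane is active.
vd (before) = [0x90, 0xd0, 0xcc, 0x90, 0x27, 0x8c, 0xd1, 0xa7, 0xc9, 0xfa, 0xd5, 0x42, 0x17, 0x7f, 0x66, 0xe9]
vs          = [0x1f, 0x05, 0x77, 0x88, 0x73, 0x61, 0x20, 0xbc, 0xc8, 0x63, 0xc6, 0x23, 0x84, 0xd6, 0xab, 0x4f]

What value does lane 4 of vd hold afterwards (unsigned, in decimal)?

lanes per group: 256·2/32 = 16
vl ← min(5, 16) = 5
  i=0: add(0x90,0x1f) → 175
  i=1: add(0xd0,0x05) → 213
  i=2: add(0xcc,0x77) → 323
  i=3: add(0x90,0x88) → 280
  i=4: add(0x27,0x73) → 154
  i=5: tail/keep → 140
  i=6: tail/keep → 209
  i=7: tail/keep → 167
  i=8: tail/keep → 201
  i=9: tail/keep → 250
  i=10: tail/keep → 213
  i=11: tail/keep → 66
  i=12: tail/keep → 23
  i=13: tail/keep → 127
  i=14: tail/keep → 102
  i=15: tail/keep → 233

vd[4] = 154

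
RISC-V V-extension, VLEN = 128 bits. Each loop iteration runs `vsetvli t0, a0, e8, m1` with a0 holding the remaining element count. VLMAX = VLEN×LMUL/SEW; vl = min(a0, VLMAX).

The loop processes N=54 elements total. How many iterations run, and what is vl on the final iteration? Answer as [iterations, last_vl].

VLMAX = VLEN×LMUL/SEW = 128×1/8 = 16
N=54: ⌈54/16⌉ = 4 iters; last vl = 54 − 3×16 = 6

[iterations, last_vl] = [4, 6]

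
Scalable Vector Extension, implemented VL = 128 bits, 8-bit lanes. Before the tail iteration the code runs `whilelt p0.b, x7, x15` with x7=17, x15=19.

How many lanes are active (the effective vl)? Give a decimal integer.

register lanes = 128/8 = 16
p0[j] = (17+j < 19); true for j=0..1 → 2 lanes set

vl = 2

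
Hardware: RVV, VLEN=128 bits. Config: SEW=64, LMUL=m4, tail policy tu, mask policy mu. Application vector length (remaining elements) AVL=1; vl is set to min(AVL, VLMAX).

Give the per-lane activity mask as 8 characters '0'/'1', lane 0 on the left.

lanes per group: 128·4/64 = 8
AVL=1 ≤ VLMAX=8, so vl = 1
bits (lane 0 leftmost): 10000000

predicate = 10000000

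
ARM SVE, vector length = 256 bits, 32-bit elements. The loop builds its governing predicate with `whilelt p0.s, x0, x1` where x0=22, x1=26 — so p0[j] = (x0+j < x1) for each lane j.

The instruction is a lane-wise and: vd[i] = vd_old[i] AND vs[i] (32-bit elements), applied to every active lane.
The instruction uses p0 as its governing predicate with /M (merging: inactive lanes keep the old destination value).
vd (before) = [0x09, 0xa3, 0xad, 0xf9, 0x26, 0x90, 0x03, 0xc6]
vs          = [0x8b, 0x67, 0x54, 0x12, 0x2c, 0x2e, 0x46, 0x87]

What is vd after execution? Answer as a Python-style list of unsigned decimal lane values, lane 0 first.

register lanes = 256/32 = 8
active while 22+j < 26, i.e. j ∈ [0,4) capped at 8 ⇒ 4
  i=0: and(0x09,0x8b) → 9
  i=1: and(0xa3,0x67) → 35
  i=2: and(0xad,0x54) → 4
  i=3: and(0xf9,0x12) → 16
  i=4: tail/keep → 38
  i=5: tail/keep → 144
  i=6: tail/keep → 3
  i=7: tail/keep → 198

vd = [9, 35, 4, 16, 38, 144, 3, 198]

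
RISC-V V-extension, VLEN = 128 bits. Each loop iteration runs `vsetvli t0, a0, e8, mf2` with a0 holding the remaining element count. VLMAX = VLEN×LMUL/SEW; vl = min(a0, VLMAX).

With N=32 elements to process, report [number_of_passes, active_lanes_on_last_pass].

lanes per group: 128·1/2/8 = 8
N=32: ⌈32/8⌉ = 4 iters; last vl = 32 − 3×8 = 8

[iterations, last_vl] = [4, 8]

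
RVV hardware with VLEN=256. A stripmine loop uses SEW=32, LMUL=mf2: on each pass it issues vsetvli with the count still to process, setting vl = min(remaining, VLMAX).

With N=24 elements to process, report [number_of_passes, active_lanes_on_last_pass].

VLMAX = VLEN×LMUL/SEW = 256×1/2/32 = 4
N=24: ⌈24/4⌉ = 6 iters; last vl = 24 − 5×4 = 4

[iterations, last_vl] = [6, 4]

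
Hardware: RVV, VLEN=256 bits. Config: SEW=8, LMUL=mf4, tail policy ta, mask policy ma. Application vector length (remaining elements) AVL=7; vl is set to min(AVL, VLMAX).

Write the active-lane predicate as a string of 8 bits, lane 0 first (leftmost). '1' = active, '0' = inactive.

VLMAX = (256 × 1/4) / 8 = 8 lanes
vl ← min(7, 8) = 7
bits (lane 0 leftmost): 11111110

predicate = 11111110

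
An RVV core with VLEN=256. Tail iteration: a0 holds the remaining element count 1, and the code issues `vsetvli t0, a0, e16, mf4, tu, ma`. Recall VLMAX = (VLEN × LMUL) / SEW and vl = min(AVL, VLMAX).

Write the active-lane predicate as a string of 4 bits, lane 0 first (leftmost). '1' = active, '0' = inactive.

predicate = 1000

lanes per group: 256·1/4/16 = 4
vl = min(AVL, VLMAX) = min(1, 4) = 1
bits (lane 0 leftmost): 1000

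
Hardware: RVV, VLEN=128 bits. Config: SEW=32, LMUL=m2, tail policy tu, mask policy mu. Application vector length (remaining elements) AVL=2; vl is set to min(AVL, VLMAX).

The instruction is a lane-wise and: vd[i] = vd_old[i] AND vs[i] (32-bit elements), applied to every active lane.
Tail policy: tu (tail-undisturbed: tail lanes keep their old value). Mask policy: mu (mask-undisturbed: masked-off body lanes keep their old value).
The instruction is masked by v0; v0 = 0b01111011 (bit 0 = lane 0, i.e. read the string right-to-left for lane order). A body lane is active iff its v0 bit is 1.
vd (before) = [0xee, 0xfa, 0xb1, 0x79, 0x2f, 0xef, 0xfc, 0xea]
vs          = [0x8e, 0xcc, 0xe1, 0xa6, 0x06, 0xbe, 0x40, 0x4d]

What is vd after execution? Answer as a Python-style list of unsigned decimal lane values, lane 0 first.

VLMAX = VLEN×LMUL/SEW = 128×2/32 = 8
AVL=2 ≤ VLMAX=8, so vl = 2
[0] and(0xee,0x8e) = 0x8e
[1] and(0xfa,0xcc) = 0xc8
[2] tail/keep = 0xb1
[3] tail/keep = 0x79
[4] tail/keep = 0x2f
[5] tail/keep = 0xef
[6] tail/keep = 0xfc
[7] tail/keep = 0xea

vd = [142, 200, 177, 121, 47, 239, 252, 234]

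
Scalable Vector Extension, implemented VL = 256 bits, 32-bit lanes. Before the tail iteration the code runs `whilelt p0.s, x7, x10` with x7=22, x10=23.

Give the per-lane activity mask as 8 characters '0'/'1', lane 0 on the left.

predicate = 10000000

256-bit reg / 32-bit elem → 8 lanes
p0[j] = (22+j < 23); true for j=0..0 → 1 lanes set
bits (lane 0 leftmost): 10000000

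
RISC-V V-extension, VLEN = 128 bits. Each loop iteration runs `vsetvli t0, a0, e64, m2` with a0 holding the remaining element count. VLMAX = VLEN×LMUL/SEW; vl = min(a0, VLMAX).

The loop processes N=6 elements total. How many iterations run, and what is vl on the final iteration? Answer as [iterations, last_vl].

[iterations, last_vl] = [2, 2]

lanes per group: 128·2/64 = 4
6 elements at 4/iter → 2 passes, remainder 2 on the last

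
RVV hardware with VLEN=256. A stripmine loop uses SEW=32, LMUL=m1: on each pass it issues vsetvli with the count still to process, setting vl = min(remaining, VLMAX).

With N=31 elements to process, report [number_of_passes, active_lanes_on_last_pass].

[iterations, last_vl] = [4, 7]

lanes per group: 256·1/32 = 8
31 elements at 8/iter → 4 passes, remainder 7 on the last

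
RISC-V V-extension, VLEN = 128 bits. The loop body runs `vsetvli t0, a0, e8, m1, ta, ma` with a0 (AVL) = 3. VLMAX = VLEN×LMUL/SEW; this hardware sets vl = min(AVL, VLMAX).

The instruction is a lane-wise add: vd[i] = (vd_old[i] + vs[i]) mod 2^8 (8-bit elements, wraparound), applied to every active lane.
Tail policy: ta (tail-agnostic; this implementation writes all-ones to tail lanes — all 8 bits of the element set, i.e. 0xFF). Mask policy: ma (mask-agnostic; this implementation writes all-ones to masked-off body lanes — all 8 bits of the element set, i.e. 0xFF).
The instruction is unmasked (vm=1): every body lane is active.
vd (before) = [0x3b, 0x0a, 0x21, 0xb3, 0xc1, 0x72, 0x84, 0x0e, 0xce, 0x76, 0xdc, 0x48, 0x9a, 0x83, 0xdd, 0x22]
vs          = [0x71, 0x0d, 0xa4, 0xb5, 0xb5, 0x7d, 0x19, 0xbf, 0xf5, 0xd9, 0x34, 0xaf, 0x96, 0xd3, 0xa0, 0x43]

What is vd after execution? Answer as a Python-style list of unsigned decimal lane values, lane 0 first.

vd = [172, 23, 197, 255, 255, 255, 255, 255, 255, 255, 255, 255, 255, 255, 255, 255]

VLMAX = (128 × 1) / 8 = 16 lanes
vl ← min(3, 16) = 3
vd[0] add(0x3b,0x71) -> 0xac
vd[1] add(0x0a,0x0d) -> 0x17
vd[2] add(0x21,0xa4) -> 0xc5
vd[3] tail/ones -> 0xff
vd[4] tail/ones -> 0xff
vd[5] tail/ones -> 0xff
vd[6] tail/ones -> 0xff
vd[7] tail/ones -> 0xff
vd[8] tail/ones -> 0xff
vd[9] tail/ones -> 0xff
vd[10] tail/ones -> 0xff
vd[11] tail/ones -> 0xff
vd[12] tail/ones -> 0xff
vd[13] tail/ones -> 0xff
vd[14] tail/ones -> 0xff
vd[15] tail/ones -> 0xff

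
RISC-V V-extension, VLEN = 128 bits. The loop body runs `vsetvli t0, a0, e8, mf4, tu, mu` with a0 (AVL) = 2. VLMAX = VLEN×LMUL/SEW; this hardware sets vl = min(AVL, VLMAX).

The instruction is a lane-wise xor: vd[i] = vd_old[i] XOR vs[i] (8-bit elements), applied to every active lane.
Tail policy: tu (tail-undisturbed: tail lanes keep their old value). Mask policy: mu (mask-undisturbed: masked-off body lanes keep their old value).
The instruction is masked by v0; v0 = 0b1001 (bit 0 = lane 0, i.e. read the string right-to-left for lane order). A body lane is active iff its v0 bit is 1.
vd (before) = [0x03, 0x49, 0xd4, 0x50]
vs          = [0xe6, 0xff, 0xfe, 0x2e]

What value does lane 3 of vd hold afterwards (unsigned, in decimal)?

vd[3] = 80

VLMAX = (128 × 1/4) / 8 = 4 lanes
AVL=2 ≤ VLMAX=4, so vl = 2
vd[0] xor(0x03,0xe6) -> 0xe5
vd[1] mask-off/keep -> 0x49
vd[2] tail/keep -> 0xd4
vd[3] tail/keep -> 0x50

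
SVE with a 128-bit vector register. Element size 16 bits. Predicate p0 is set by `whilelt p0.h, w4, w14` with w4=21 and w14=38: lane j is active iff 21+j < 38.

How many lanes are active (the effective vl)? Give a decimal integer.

lane count: 128 div 16 = 8
active while 21+j < 38, i.e. j ∈ [0,17) capped at 8 ⇒ 8

vl = 8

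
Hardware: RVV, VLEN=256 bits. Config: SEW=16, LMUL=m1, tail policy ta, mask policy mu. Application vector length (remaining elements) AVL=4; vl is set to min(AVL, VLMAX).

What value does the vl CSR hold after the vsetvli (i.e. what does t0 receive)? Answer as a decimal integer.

lanes per group: 256·1/16 = 16
AVL=4 ≤ VLMAX=16, so vl = 4

vl = 4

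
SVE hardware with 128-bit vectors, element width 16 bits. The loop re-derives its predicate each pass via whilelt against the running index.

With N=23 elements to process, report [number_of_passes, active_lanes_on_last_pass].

register lanes = 128/16 = 8
N=23: ⌈23/8⌉ = 3 iters; last vl = 23 − 2×8 = 7

[iterations, last_vl] = [3, 7]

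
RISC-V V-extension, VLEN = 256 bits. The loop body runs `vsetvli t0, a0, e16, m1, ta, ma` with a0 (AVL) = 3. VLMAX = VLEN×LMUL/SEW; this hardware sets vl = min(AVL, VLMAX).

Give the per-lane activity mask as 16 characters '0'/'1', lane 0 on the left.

VLMAX = VLEN×LMUL/SEW = 256×1/16 = 16
vl ← min(3, 16) = 3
bits (lane 0 leftmost): 1110000000000000

predicate = 1110000000000000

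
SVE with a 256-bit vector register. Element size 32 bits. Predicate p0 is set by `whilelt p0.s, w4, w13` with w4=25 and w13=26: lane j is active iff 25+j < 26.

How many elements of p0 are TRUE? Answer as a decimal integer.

lane count: 256 div 32 = 8
active while 25+j < 26, i.e. j ∈ [0,1) capped at 8 ⇒ 1

vl = 1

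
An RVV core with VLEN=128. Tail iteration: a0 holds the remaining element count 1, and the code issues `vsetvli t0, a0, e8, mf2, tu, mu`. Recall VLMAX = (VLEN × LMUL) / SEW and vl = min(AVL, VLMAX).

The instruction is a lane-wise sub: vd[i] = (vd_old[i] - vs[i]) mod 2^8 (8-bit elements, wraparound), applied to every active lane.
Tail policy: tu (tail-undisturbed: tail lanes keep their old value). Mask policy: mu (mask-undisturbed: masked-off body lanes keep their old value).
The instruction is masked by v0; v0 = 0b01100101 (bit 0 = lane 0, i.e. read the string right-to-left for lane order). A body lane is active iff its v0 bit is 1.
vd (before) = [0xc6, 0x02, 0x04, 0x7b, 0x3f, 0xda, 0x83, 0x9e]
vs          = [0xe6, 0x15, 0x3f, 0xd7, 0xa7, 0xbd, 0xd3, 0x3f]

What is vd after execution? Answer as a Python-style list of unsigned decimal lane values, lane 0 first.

vd = [224, 2, 4, 123, 63, 218, 131, 158]

lanes per group: 128·1/2/8 = 8
AVL=1 ≤ VLMAX=8, so vl = 1
lane  0: sub(0xc6,0xe6) ⇒ 0xe0
lane  1: tail/keep ⇒ 0x02
lane  2: tail/keep ⇒ 0x04
lane  3: tail/keep ⇒ 0x7b
lane  4: tail/keep ⇒ 0x3f
lane  5: tail/keep ⇒ 0xda
lane  6: tail/keep ⇒ 0x83
lane  7: tail/keep ⇒ 0x9e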